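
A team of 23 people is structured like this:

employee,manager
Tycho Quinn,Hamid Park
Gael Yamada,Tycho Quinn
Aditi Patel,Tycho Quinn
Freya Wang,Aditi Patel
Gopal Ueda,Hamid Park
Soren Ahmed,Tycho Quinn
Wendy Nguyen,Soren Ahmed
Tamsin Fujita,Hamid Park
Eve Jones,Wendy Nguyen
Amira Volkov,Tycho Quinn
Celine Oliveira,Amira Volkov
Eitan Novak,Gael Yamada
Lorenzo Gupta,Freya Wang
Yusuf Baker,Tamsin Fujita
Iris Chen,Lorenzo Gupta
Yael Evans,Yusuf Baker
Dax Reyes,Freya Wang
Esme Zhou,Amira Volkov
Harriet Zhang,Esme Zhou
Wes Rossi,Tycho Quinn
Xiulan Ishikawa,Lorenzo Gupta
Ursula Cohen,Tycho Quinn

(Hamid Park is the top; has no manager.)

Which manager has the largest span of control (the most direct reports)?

Direct-report counts: Hamid Park has 3; Tamsin Fujita has 1; Yusuf Baker has 1; Tycho Quinn has 6; Amira Volkov has 2; Esme Zhou has 1; Soren Ahmed has 1; Wendy Nguyen has 1; Aditi Patel has 1; Freya Wang has 2; Lorenzo Gupta has 2; Gael Yamada has 1. The largest is 6, held by Tycho Quinn.

Tycho Quinn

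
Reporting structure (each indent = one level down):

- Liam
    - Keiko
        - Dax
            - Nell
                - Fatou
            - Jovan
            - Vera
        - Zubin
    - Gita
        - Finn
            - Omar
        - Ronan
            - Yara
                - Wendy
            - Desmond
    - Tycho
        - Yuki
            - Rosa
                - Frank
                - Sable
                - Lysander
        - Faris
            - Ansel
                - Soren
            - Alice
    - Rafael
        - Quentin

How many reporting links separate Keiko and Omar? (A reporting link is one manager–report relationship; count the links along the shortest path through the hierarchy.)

4

Keiko is 1 level below Liam, and Omar is 3 levels below Liam (their lowest common manager). The shortest path runs up from Keiko to Liam and back down to Omar: 1 + 3 = 4 links.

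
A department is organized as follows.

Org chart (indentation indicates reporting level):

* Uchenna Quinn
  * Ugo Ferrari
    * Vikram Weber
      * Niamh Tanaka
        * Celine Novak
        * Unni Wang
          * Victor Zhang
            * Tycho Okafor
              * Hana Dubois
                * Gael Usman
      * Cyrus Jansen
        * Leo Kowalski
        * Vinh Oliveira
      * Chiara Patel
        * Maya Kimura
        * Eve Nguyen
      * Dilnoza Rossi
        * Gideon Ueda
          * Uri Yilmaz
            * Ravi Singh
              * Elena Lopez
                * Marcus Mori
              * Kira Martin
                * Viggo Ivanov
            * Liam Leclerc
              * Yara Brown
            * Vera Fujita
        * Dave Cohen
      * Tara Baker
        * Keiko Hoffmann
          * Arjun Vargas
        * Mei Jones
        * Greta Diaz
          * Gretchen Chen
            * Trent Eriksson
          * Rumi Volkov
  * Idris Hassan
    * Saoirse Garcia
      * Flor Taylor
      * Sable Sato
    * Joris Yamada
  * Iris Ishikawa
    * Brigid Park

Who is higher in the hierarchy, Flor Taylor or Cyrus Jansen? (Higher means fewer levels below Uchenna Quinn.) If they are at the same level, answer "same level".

Both Flor Taylor and Cyrus Jansen are 3 levels below Uchenna Quinn.

same level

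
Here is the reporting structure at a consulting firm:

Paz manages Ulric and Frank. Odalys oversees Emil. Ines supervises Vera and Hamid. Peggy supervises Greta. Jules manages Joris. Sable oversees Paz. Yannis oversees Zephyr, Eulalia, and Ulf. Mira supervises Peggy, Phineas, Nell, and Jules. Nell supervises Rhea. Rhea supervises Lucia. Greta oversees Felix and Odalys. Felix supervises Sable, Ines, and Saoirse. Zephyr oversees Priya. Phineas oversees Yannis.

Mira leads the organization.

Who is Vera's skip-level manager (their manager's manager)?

Felix

Vera reports to Ines, and Ines reports to Felix. So Vera's skip-level manager is Felix.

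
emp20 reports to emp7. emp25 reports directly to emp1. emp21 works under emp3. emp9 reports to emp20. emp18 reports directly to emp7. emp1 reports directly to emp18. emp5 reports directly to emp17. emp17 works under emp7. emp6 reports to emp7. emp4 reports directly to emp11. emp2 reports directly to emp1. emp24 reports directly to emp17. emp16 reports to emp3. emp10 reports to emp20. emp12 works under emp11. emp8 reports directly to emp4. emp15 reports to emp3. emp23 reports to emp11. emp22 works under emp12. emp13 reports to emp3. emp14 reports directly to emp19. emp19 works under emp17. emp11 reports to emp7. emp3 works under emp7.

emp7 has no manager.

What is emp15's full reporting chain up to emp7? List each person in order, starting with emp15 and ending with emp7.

emp15 reports to emp3. emp3 reports to emp7. emp7 is at the top.

emp15 -> emp3 -> emp7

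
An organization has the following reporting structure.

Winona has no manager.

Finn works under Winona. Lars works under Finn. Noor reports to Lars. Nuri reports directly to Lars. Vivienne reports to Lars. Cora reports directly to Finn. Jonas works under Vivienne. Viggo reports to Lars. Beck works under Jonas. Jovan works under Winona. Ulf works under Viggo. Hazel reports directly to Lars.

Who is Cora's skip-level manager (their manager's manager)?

Winona

Cora reports to Finn, and Finn reports to Winona. So Cora's skip-level manager is Winona.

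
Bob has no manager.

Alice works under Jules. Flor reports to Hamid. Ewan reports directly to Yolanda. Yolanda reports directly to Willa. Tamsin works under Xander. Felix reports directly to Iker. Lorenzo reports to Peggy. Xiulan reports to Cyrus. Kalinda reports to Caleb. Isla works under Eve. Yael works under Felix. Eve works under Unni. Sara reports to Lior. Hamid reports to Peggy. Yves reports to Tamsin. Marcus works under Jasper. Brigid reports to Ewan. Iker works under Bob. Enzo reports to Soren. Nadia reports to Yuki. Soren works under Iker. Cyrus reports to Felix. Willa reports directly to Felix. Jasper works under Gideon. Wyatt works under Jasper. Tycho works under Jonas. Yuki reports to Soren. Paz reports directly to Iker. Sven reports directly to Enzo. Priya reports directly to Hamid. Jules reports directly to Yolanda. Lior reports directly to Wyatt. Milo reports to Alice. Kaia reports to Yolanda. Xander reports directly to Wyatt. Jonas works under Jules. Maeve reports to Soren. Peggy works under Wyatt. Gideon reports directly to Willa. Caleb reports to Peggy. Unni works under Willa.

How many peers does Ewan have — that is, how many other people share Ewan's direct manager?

Ewan reports to Yolanda. Yolanda's other direct reports are Kaia, Jules — 2 peers.

2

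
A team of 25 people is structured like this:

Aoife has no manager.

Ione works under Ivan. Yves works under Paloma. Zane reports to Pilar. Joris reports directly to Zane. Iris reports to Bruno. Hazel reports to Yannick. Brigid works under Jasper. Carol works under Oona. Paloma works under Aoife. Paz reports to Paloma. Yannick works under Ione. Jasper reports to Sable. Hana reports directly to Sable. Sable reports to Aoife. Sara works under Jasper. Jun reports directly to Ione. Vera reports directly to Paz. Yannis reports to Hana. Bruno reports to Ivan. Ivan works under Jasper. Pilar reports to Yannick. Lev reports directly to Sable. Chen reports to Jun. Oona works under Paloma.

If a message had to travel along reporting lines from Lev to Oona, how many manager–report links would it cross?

4

Lev is 2 levels below Aoife, and Oona is 2 levels below Aoife (their lowest common manager). The shortest path runs up from Lev to Aoife and back down to Oona: 2 + 2 = 4 links.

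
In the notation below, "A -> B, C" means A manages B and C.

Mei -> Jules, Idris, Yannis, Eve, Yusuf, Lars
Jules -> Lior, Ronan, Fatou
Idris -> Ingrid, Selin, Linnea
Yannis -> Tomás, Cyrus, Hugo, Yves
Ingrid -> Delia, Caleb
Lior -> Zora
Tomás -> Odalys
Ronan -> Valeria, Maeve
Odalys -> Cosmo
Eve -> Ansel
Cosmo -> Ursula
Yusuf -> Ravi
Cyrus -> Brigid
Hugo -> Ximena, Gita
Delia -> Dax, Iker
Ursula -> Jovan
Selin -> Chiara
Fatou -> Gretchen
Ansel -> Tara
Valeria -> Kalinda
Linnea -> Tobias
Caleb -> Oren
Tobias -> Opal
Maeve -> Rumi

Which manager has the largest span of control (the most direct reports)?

Mei

Direct-report counts: Mei has 6; Yusuf has 1; Eve has 1; Ansel has 1; Yannis has 4; Hugo has 2; Cyrus has 1; Tomás has 1; Odalys has 1; Cosmo has 1; Ursula has 1; Idris has 3; Linnea has 1; Tobias has 1; Selin has 1; Ingrid has 2; Caleb has 1; Delia has 2; Jules has 3; Fatou has 1; Ronan has 2; Maeve has 1; Valeria has 1; Lior has 1. The largest is 6, held by Mei.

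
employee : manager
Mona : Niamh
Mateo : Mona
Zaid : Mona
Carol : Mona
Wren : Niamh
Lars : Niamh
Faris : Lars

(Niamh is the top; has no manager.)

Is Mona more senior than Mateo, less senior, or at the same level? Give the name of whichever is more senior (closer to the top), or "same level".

Mona

Mona is 1 level below Niamh; Mateo is 2. Mona is higher.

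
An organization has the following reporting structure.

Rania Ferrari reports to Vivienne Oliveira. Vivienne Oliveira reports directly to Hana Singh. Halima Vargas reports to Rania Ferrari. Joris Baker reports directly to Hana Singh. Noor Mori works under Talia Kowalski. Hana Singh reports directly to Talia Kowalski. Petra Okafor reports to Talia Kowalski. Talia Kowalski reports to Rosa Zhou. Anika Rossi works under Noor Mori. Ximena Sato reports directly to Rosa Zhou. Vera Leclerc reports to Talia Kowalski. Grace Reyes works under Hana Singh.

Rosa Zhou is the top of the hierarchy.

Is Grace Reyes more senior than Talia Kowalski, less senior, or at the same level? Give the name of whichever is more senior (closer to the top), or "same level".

Talia Kowalski

Grace Reyes is 3 levels below Rosa Zhou; Talia Kowalski is 1. Talia Kowalski is higher.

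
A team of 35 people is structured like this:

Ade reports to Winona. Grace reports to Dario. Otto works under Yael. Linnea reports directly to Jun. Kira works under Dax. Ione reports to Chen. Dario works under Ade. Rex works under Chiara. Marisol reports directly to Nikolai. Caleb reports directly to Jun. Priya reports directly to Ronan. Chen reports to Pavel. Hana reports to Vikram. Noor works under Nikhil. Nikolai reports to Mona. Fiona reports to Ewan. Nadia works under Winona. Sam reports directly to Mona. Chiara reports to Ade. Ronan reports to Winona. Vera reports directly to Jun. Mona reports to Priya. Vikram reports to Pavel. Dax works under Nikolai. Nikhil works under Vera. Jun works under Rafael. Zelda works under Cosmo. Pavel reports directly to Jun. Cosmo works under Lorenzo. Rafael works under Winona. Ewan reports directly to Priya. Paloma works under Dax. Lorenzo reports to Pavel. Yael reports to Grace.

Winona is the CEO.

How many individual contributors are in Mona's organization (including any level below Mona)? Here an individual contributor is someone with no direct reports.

The people in Mona's organization with no one reporting to them are Sam, Marisol, Kira, Paloma. That is 4.

4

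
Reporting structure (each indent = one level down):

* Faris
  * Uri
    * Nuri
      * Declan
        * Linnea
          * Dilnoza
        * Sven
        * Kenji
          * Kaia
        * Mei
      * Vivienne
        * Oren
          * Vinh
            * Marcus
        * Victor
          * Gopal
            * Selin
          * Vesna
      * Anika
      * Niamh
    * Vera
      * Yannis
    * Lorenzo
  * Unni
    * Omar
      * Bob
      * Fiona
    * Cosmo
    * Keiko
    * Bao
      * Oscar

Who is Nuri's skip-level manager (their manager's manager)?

Faris

Nuri reports to Uri, and Uri reports to Faris. So Nuri's skip-level manager is Faris.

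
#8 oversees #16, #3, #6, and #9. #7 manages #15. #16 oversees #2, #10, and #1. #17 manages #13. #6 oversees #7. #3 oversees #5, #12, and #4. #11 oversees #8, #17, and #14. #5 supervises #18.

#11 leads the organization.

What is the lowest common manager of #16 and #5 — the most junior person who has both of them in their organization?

#8

#16's chain of managers is #8, #11. #5's chain of managers is #3, #8, #11. The first manager that appears in both chains is #8.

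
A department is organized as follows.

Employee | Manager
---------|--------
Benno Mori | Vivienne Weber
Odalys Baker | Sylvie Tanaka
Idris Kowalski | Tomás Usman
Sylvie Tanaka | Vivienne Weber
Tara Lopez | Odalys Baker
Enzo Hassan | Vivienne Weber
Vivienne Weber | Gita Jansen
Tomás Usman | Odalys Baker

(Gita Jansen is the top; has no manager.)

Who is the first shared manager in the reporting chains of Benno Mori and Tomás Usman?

Vivienne Weber

Benno Mori's chain of managers is Vivienne Weber, Gita Jansen. Tomás Usman's chain of managers is Odalys Baker, Sylvie Tanaka, Vivienne Weber, Gita Jansen. The first manager that appears in both chains is Vivienne Weber.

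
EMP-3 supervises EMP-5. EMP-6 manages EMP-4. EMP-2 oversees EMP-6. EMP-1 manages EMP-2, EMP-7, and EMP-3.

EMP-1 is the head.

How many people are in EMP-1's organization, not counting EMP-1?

6

EMP-1 directly manages EMP-2, EMP-7, EMP-3. Under EMP-2: EMP-6, EMP-4 (2). EMP-7 has no reports. Under EMP-3: EMP-5 (1). So EMP-1's organization is 3 direct reports plus everyone under them: 3 + 1 + 2 = 6.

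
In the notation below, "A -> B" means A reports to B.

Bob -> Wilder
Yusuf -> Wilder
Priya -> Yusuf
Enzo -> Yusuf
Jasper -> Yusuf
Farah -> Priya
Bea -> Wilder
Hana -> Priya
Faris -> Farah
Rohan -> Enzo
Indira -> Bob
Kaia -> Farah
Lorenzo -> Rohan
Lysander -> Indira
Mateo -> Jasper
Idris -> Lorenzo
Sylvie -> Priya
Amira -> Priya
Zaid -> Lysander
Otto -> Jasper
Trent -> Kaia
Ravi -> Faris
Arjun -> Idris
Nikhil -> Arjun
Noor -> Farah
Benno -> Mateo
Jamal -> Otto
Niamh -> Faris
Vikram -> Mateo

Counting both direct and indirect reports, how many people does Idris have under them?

Idris directly manages Arjun. Under Arjun: Nikhil (1). That's 2 in total.

2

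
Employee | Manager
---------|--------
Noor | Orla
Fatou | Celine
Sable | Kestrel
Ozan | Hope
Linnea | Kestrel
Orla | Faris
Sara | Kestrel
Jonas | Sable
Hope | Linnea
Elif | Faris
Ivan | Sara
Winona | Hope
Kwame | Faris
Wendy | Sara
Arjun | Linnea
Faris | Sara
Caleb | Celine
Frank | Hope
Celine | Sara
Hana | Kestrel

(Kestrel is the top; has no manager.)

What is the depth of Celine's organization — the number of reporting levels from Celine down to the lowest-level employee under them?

The longest chain under Celine runs Celine → Caleb, which is 1 level below Celine.

1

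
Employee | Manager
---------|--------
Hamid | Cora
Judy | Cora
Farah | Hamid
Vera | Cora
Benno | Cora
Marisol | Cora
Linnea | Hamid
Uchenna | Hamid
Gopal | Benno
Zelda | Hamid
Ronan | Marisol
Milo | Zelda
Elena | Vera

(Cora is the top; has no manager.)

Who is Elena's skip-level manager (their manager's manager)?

Elena reports to Vera, and Vera reports to Cora. So Elena's skip-level manager is Cora.

Cora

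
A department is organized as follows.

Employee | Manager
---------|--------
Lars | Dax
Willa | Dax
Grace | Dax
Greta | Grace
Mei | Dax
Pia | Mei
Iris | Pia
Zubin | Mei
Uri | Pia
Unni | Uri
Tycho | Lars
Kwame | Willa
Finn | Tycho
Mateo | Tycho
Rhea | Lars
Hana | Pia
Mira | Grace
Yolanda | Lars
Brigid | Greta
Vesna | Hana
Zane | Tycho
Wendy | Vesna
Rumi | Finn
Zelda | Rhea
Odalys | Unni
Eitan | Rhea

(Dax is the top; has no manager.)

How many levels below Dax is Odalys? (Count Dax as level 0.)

Chain from Odalys up to Dax: Odalys → Unni → Uri → Pia → Mei → Dax. That is 5 steps up, so Odalys is 5 levels below Dax.

5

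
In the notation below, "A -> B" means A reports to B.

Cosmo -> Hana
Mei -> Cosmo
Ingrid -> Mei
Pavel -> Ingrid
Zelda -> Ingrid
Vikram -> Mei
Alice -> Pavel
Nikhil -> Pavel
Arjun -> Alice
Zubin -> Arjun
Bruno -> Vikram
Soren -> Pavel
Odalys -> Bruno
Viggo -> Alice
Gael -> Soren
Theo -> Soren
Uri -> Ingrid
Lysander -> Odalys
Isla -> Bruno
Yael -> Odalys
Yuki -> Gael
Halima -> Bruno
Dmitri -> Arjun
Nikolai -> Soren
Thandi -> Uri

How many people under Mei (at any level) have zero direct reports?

13

The people in Mei's organization with no one reporting to them are Halima, Isla, Yael, Lysander, Thandi, Zelda, Nikolai, Theo, Yuki, Nikhil, Viggo, Dmitri, Zubin. That is 13.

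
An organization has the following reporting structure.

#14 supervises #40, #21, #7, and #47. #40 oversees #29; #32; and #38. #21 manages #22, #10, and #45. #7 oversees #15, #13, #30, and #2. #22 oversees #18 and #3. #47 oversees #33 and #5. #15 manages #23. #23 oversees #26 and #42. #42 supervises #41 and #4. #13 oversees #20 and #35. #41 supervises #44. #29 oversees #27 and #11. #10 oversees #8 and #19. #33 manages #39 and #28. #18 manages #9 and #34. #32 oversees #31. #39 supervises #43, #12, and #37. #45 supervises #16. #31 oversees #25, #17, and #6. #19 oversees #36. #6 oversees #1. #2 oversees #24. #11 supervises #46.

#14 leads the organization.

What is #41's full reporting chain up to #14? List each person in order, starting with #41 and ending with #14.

#41 reports to #42. #42 reports to #23. #23 reports to #15. #15 reports to #7. #7 reports to #14. #14 is at the top.

#41 -> #42 -> #23 -> #15 -> #7 -> #14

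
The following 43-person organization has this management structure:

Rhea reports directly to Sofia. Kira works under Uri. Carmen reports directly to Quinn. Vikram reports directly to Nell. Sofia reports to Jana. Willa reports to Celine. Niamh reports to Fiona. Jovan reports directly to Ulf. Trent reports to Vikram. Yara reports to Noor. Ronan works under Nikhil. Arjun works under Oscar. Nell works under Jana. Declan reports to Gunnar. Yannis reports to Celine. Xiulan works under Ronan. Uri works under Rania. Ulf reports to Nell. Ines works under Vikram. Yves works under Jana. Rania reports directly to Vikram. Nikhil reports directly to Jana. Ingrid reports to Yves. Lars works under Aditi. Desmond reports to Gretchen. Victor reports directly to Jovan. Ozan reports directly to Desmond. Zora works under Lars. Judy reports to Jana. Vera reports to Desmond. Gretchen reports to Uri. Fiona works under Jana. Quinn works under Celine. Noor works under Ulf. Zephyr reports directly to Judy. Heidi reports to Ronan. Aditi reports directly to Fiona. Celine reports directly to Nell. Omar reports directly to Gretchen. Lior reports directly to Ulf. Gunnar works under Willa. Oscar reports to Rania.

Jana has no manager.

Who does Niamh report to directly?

Niamh reports directly to Fiona.

Fiona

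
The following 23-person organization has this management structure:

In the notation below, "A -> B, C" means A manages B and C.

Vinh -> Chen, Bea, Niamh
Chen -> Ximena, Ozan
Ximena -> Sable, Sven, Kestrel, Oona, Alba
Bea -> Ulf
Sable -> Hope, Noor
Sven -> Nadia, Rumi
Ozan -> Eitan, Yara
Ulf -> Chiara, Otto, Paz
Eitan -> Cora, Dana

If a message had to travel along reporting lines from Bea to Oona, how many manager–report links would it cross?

Bea is 1 level below Vinh, and Oona is 3 levels below Vinh (their lowest common manager). The shortest path runs up from Bea to Vinh and back down to Oona: 1 + 3 = 4 links.

4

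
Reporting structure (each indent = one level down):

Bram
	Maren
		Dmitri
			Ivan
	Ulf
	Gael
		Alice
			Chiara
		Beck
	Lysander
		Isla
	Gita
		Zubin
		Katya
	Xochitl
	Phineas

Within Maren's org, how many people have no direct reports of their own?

1

The only person in Maren's organization with no one reporting to them is Ivan. That is 1.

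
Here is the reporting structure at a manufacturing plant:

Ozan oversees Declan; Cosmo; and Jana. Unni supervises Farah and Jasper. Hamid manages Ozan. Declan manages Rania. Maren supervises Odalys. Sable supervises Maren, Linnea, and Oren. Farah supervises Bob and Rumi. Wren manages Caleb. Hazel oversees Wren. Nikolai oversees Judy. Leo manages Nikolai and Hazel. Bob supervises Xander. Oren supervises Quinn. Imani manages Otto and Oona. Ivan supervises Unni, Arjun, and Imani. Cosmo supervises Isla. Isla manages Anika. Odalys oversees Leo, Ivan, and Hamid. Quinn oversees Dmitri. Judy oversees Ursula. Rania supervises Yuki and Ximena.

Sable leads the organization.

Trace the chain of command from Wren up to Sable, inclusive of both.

Wren -> Hazel -> Leo -> Odalys -> Maren -> Sable

Wren reports to Hazel. Hazel reports to Leo. Leo reports to Odalys. Odalys reports to Maren. Maren reports to Sable. Sable is at the top.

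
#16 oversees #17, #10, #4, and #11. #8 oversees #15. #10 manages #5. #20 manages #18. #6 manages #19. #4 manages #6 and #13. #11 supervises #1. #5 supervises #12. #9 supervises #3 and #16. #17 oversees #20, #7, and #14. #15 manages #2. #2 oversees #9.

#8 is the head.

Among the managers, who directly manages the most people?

Direct-report counts: #8 has 1; #15 has 1; #2 has 1; #9 has 2; #16 has 4; #11 has 1; #4 has 2; #6 has 1; #10 has 1; #5 has 1; #17 has 3; #20 has 1. The largest is 4, held by #16.

#16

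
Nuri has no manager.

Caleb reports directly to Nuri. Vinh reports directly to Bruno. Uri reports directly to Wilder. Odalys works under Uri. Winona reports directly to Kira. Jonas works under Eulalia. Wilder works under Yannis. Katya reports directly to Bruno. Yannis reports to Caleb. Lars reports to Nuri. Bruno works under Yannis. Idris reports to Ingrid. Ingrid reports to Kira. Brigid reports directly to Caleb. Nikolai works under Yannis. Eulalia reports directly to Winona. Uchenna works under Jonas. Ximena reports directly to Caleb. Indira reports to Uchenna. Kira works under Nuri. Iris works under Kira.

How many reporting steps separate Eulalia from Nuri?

Chain from Eulalia up to Nuri: Eulalia → Winona → Kira → Nuri. That is 3 steps up, so Eulalia is 3 levels below Nuri.

3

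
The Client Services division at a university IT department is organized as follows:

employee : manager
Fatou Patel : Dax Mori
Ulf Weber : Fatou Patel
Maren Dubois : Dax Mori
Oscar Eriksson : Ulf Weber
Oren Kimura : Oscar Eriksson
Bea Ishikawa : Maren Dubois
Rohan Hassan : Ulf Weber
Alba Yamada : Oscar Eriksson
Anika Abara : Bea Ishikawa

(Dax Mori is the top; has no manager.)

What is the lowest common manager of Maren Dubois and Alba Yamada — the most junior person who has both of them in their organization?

Dax Mori

Maren Dubois's chain of managers is Dax Mori. Alba Yamada's chain of managers is Oscar Eriksson, Ulf Weber, Fatou Patel, Dax Mori. The first manager that appears in both chains is Dax Mori.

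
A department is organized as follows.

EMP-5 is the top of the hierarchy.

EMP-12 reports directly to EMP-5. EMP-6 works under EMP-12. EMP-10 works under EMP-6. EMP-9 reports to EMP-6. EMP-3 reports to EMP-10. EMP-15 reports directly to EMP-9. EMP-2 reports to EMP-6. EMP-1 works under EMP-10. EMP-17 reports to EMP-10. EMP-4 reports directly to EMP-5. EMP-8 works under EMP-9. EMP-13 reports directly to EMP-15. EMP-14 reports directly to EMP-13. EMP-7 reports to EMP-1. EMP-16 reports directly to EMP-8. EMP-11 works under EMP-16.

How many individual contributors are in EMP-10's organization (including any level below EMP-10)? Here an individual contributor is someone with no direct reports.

The people in EMP-10's organization with no one reporting to them are EMP-17, EMP-7, EMP-3. That is 3.

3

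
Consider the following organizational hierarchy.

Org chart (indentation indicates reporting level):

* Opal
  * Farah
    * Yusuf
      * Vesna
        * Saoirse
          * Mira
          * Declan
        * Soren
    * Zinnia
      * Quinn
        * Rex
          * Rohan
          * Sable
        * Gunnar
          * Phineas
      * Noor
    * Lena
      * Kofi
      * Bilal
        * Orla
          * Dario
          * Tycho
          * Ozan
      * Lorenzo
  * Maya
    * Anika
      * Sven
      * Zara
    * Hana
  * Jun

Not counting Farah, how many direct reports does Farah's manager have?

Farah reports to Opal. Opal's other direct reports are Maya, Jun — 2 peers.

2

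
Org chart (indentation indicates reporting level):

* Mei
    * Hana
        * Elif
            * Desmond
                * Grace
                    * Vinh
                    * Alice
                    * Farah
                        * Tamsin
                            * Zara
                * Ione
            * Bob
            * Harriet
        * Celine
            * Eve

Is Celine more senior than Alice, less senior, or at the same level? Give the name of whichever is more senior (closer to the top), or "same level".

Celine is 2 levels below Mei; Alice is 5. Celine is higher.

Celine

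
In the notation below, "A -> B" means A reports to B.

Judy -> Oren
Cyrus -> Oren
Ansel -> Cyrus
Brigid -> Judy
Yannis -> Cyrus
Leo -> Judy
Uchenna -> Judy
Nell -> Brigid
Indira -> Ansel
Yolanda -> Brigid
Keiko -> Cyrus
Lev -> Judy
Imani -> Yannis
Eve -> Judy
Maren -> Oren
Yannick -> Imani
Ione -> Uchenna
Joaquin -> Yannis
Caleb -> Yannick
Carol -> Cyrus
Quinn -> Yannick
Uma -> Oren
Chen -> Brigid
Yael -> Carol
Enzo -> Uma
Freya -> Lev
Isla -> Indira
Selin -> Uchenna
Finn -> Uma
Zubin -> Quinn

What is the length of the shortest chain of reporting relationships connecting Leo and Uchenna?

2

Leo is 1 level below Judy, and Uchenna is 1 level below Judy (their lowest common manager). The shortest path runs up from Leo to Judy and back down to Uchenna: 1 + 1 = 2 links.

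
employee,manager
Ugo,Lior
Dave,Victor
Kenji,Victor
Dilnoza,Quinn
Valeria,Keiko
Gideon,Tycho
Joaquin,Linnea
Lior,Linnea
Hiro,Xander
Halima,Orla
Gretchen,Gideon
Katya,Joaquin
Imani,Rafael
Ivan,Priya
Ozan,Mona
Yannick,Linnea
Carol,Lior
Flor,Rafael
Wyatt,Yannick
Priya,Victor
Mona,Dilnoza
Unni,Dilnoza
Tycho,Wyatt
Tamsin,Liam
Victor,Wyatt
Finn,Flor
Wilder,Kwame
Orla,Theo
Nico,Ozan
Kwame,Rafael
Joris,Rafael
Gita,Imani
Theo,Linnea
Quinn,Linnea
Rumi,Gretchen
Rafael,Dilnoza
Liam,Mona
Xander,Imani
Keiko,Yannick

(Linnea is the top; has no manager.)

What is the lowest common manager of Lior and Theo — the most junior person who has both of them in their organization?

Lior's chain of managers is Linnea. Theo's chain of managers is Linnea. The first manager that appears in both chains is Linnea.

Linnea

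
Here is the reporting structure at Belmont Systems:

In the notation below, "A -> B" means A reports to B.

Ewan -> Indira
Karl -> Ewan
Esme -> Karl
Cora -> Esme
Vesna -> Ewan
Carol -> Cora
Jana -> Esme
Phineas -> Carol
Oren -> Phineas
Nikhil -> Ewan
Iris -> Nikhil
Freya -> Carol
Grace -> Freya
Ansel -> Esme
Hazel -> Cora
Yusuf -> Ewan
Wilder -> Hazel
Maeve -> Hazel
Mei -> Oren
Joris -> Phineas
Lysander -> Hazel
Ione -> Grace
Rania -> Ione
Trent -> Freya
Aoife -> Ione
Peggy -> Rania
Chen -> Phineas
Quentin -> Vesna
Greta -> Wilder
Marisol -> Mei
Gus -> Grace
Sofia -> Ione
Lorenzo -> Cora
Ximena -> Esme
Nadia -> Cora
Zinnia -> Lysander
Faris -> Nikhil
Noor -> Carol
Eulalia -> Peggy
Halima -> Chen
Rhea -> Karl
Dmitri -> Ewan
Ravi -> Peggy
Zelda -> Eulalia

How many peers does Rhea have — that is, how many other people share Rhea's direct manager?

Rhea reports to Karl. Karl's other direct reports are Esme — 1 peer.

1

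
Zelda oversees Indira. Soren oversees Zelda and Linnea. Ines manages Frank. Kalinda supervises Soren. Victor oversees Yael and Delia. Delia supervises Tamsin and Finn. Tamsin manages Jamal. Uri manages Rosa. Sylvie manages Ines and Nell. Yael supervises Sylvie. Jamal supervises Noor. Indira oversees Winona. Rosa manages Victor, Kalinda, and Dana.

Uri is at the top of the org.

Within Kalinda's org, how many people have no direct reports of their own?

2

The people in Kalinda's organization with no one reporting to them are Linnea, Winona. That is 2.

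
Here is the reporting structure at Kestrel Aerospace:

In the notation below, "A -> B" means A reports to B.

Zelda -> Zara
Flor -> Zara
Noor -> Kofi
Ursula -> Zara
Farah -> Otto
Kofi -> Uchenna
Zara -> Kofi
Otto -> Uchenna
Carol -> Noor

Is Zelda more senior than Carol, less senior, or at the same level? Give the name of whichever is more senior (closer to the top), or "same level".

same level

Both Zelda and Carol are 3 levels below Uchenna.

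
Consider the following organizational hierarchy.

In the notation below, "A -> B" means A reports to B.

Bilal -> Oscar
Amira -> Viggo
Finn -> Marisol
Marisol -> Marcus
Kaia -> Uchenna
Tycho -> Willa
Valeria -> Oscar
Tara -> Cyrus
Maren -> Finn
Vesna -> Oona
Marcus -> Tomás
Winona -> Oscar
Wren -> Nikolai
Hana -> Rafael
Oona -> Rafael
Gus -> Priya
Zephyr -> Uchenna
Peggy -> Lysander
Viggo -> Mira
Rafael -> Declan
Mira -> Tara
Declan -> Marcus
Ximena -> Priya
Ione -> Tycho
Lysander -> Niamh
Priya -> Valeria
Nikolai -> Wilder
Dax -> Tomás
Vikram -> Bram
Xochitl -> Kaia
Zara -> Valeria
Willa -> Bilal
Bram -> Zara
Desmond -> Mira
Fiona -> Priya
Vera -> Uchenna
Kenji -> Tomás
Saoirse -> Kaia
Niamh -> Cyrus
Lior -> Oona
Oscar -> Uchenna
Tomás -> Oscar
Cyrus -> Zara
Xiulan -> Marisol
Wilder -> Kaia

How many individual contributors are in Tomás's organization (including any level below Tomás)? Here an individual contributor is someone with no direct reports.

7

The people in Tomás's organization with no one reporting to them are Dax, Kenji, Lior, Vesna, Hana, Xiulan, Maren. That is 7.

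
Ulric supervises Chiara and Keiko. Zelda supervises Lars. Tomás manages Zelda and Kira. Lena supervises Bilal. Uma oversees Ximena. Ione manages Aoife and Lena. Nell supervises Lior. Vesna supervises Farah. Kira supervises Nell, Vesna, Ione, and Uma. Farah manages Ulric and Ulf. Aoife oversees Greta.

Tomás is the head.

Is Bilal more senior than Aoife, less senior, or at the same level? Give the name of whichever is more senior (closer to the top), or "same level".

Aoife

Bilal is 4 levels below Tomás; Aoife is 3. Aoife is higher.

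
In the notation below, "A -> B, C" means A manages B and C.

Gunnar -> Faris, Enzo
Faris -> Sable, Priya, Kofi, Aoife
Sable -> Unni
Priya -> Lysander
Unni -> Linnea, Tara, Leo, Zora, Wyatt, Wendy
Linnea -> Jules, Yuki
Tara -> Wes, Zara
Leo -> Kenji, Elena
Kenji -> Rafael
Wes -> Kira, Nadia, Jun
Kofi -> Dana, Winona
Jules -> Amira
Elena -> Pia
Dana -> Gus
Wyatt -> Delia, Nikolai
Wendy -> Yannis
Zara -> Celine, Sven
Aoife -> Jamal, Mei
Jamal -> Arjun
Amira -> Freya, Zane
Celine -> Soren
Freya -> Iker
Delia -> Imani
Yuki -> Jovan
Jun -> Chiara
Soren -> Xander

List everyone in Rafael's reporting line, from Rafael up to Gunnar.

Rafael reports to Kenji. Kenji reports to Leo. Leo reports to Unni. Unni reports to Sable. Sable reports to Faris. Faris reports to Gunnar. Gunnar is at the top.

Rafael -> Kenji -> Leo -> Unni -> Sable -> Faris -> Gunnar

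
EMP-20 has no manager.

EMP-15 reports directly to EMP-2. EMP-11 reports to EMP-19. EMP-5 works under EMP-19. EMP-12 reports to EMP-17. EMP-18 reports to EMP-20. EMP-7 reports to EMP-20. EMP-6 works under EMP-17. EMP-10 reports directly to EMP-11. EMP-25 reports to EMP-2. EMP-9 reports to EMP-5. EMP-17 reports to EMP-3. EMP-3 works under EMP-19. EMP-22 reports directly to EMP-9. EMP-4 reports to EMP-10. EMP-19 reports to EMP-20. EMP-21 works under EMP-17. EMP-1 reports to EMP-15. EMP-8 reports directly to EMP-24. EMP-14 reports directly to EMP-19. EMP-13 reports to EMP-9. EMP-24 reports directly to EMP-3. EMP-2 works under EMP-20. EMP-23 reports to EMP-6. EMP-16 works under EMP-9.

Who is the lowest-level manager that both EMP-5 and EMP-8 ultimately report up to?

EMP-19

EMP-5's chain of managers is EMP-19, EMP-20. EMP-8's chain of managers is EMP-24, EMP-3, EMP-19, EMP-20. The first manager that appears in both chains is EMP-19.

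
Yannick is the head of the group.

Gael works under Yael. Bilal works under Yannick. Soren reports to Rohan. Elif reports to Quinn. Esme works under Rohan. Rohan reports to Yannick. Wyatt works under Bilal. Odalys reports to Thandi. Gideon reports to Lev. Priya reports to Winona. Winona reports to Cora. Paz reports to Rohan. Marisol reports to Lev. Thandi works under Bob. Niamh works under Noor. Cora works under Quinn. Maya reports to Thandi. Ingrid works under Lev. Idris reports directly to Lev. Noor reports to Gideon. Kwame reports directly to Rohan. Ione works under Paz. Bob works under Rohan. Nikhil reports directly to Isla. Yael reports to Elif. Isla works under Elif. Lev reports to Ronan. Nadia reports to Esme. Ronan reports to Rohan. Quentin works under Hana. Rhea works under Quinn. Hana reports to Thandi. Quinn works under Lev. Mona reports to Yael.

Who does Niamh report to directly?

Niamh reports directly to Noor.

Noor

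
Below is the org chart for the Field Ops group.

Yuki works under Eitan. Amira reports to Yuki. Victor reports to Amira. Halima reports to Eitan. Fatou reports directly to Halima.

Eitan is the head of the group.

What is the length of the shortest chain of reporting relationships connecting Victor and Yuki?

2

Victor is in Yuki's organization: the chain from Victor up to Yuki is Victor → Amira → Yuki, which is 2 links.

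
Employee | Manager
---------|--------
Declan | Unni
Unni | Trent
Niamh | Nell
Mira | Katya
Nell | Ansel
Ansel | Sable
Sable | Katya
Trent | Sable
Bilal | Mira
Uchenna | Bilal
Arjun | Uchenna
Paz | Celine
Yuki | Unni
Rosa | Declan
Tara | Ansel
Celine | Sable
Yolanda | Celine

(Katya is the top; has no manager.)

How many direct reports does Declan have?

Declan directly manages Rosa. That is 1 direct report.

1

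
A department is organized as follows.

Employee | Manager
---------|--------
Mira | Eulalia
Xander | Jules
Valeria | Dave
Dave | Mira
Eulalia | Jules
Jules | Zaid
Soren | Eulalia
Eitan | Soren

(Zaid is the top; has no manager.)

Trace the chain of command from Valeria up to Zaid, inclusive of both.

Valeria reports to Dave. Dave reports to Mira. Mira reports to Eulalia. Eulalia reports to Jules. Jules reports to Zaid. Zaid is at the top.

Valeria -> Dave -> Mira -> Eulalia -> Jules -> Zaid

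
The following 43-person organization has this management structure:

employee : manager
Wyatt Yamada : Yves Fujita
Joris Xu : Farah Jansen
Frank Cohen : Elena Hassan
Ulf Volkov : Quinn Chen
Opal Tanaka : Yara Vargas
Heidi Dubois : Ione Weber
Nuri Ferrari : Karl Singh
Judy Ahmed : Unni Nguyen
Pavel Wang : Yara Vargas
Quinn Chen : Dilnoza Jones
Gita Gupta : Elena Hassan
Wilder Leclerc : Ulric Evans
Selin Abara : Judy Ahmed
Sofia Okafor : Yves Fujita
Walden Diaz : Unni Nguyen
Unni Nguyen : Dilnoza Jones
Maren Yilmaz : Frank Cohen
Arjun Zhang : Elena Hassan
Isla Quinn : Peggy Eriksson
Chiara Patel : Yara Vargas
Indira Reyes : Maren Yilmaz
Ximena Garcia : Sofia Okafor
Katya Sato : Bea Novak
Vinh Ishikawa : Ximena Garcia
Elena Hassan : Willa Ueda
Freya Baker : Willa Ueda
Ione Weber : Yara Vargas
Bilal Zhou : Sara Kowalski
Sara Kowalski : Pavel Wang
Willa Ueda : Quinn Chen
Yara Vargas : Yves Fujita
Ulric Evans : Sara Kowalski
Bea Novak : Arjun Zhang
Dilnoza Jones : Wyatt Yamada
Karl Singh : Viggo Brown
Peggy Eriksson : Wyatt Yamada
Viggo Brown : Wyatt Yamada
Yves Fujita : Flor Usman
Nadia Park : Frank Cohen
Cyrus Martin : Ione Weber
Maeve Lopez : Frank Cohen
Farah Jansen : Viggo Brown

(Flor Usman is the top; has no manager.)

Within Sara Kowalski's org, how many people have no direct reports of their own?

2

The people in Sara Kowalski's organization with no one reporting to them are Wilder Leclerc, Bilal Zhou. That is 2.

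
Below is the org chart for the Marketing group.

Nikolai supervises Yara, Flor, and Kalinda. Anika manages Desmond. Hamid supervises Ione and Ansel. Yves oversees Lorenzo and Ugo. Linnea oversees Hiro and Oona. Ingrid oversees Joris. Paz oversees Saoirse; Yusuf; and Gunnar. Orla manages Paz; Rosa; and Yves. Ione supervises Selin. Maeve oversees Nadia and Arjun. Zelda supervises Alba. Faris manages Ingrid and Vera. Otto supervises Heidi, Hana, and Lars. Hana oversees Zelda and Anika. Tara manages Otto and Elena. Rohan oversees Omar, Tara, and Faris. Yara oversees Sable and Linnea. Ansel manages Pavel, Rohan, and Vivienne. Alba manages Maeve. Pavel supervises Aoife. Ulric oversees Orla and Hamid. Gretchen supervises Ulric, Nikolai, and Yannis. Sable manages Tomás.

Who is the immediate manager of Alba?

Zelda

Alba reports directly to Zelda.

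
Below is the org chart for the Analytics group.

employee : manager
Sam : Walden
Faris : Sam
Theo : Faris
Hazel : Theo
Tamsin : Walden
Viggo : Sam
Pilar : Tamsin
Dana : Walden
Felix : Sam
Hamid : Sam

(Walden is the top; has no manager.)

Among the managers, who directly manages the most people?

Sam

Direct-report counts: Walden has 3; Tamsin has 1; Sam has 4; Faris has 1; Theo has 1. The largest is 4, held by Sam.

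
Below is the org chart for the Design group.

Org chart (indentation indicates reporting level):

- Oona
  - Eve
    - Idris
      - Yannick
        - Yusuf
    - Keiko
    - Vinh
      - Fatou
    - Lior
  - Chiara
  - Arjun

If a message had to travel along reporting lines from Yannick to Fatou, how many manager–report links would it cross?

4

Yannick is 2 levels below Eve, and Fatou is 2 levels below Eve (their lowest common manager). The shortest path runs up from Yannick to Eve and back down to Fatou: 2 + 2 = 4 links.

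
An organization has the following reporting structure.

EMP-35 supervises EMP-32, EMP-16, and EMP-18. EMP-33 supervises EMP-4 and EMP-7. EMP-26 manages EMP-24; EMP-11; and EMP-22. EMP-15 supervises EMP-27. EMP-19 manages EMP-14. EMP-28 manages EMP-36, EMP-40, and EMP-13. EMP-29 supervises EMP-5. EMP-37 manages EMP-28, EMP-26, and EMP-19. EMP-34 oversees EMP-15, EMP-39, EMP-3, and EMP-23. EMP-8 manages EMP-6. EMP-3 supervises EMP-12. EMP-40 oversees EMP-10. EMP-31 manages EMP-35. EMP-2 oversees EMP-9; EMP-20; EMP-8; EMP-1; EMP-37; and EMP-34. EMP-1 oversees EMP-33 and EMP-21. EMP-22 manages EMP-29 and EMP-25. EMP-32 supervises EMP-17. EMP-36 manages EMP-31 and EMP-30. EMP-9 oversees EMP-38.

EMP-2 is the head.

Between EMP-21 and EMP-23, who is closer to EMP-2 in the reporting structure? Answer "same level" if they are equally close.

same level

Both EMP-21 and EMP-23 are 2 levels below EMP-2.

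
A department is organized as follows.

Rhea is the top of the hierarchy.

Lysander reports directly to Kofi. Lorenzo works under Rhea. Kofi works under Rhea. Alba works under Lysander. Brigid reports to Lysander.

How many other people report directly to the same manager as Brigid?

1

Brigid reports to Lysander. Lysander's other direct reports are Alba — 1 peer.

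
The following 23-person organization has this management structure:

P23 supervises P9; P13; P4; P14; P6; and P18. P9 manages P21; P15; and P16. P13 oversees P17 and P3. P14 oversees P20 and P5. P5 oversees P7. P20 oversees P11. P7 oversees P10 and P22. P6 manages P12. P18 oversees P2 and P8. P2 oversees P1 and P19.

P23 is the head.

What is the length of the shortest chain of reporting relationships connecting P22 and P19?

P22 is 4 levels below P23, and P19 is 3 levels below P23 (their lowest common manager). The shortest path runs up from P22 to P23 and back down to P19: 4 + 3 = 7 links.

7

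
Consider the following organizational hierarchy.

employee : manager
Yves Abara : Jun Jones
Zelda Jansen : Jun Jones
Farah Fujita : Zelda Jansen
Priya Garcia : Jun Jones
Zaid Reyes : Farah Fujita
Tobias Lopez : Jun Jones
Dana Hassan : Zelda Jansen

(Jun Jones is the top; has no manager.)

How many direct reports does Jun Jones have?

Jun Jones directly manages Yves Abara, Zelda Jansen, Priya Garcia, Tobias Lopez. That is 4 direct reports.

4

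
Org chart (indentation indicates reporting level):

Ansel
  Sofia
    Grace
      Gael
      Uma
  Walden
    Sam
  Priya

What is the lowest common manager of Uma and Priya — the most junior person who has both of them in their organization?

Ansel

Uma's chain of managers is Grace, Sofia, Ansel. Priya's chain of managers is Ansel. The first manager that appears in both chains is Ansel.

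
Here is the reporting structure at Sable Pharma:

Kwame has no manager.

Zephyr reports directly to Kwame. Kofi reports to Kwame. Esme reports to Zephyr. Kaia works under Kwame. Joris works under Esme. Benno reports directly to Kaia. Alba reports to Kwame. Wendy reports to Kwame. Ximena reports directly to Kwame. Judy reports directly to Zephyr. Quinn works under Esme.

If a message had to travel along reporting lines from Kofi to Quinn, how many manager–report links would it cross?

4

Kofi is 1 level below Kwame, and Quinn is 3 levels below Kwame (their lowest common manager). The shortest path runs up from Kofi to Kwame and back down to Quinn: 1 + 3 = 4 links.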